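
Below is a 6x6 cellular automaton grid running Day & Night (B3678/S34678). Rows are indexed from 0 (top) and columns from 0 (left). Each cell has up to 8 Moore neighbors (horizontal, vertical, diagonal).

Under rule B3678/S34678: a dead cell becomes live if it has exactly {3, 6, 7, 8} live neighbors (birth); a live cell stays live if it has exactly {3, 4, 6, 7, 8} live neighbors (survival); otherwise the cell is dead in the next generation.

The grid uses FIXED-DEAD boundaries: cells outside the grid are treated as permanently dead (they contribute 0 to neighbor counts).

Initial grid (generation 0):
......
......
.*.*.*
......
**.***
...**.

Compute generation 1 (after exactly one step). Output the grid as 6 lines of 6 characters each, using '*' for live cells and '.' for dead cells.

Answer: ......
......
......
**.*.*
..***.
..****

Derivation:
Simulating step by step:
Generation 0 (given above): 10 live cells
Generation 1: 11 live cells
(generation 1 grid is the final answer)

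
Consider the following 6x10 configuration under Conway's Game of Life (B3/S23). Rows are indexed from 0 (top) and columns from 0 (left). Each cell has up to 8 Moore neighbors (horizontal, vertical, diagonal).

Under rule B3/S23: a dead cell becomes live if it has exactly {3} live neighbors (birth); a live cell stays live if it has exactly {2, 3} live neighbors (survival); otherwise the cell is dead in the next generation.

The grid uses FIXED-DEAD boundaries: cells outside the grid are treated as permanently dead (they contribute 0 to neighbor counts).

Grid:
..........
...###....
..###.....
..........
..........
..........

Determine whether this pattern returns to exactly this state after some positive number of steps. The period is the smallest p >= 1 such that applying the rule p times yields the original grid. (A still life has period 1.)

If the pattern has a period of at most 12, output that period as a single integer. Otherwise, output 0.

Simulating and comparing each generation to the original:
Gen 0 (original, given above): 6 live cells
Gen 1: 6 live cells, differs from original
Gen 2: 6 live cells, MATCHES original -> period = 2

Answer: 2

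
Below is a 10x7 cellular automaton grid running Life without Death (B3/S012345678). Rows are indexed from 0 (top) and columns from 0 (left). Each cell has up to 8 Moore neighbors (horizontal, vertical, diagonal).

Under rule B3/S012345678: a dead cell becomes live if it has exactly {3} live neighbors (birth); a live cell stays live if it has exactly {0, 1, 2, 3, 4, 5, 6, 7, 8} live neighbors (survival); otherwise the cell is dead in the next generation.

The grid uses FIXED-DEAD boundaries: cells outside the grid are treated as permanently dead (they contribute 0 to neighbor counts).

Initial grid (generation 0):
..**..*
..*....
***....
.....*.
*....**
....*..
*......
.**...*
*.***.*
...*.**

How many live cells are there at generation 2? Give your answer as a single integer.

Simulating step by step:
Generation 0 (given above): 24 live cells
Generation 1: 32 live cells
..**..*
..*....
***....
*....**
*...***
....**.
**.....
***..**
*.***.*
..**.**
Generation 2: 41 live cells
..**..*
..*....
***....
*...***
*...***
**..***
***.*.*
***.***
*.***.*
.***.**
Population at generation 2: 41

Answer: 41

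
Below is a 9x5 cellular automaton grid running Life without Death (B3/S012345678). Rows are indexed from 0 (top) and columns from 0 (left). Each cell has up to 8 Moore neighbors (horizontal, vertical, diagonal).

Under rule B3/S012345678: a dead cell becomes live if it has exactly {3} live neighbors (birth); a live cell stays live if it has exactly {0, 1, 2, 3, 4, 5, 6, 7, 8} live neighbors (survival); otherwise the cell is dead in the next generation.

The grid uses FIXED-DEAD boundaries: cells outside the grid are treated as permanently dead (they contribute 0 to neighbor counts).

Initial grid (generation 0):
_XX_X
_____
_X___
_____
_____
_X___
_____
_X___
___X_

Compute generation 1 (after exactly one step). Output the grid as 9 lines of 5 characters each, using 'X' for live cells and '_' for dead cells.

Answer: _XX_X
_XX__
_X___
_____
_____
_X___
_____
_X___
___X_

Derivation:
Simulating step by step:
Generation 0 (given above): 7 live cells
Generation 1: 9 live cells
(generation 1 grid is the final answer)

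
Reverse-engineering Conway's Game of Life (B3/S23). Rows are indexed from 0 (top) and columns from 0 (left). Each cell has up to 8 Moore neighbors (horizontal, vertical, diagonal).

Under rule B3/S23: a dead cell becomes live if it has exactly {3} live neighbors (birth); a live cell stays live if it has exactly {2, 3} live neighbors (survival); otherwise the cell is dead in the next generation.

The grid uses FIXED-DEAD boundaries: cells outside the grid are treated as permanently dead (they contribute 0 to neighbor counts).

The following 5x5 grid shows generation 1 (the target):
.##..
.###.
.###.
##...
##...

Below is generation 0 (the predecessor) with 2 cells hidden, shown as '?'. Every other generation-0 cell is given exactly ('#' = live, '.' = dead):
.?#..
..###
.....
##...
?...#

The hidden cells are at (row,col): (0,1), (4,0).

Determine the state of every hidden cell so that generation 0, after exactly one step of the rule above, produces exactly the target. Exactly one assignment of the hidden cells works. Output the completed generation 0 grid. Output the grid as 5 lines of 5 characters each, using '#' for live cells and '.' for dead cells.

Hidden generation-0 cells (in order): (0,1), (4,0).
A hidden cell only influences target cells in its own 3x3 neighborhood. Try each of the 2^2 = 4 assignments, step the completed generation 0 forward once under B3/S23, and compare with the target:
  (0,1)=. (4,0)=. -> step gives (0,1)='.' but target has '#' -> reject
  (0,1)=. (4,0)=# -> step gives (0,1)='.' but target has '#' -> reject
  (0,1)=# (4,0)=. -> step gives (3,0)='.' but target has '#' -> reject
  (0,1)=# (4,0)=# -> step reproduces the target at every cell -> ACCEPT
Unique solution: (0,1)=live, (4,0)=live.
Check: live-neighbor counts of every cell in the completed generation 0:
12342
13331
23332
22111
23110
Applying B3/S23 to generation 0 with these counts gives:
.##..
.###.
.###.
##...
##...
which matches the target exactly.

Answer: .##..
..###
.....
##...
#...#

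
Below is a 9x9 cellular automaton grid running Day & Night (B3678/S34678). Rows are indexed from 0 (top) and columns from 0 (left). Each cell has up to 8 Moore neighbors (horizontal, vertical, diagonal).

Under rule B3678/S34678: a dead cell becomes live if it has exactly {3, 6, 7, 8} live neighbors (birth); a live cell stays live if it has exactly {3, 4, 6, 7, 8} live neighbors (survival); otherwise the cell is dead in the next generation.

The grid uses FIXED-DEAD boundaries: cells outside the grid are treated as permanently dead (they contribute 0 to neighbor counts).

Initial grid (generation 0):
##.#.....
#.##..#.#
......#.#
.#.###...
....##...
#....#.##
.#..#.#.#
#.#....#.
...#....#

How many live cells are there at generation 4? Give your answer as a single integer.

Answer: 11

Derivation:
Simulating step by step:
Generation 0 (given above): 29 live cells
Generation 1: 19 live cells
.#.......
..#......
.#.......
....###..
...#.#...
.....#.#.
##...##.#
.#.#...##
.........
Generation 2: 14 live cells
.........
.#.......
.....#...
....##...
.....#...
.....#...
..#.#.#.#
#.#...##.
.........
Generation 3: 16 live cells
.........
.........
....#....
....###..
.....##..
....###..
.#.#..#..
.#.#.#.#.
.........
Generation 4: 11 live cells
.........
.........
.........
....#.#..
.....#.#.
....#.##.
......##.
....#.#..
.........
Population at generation 4: 11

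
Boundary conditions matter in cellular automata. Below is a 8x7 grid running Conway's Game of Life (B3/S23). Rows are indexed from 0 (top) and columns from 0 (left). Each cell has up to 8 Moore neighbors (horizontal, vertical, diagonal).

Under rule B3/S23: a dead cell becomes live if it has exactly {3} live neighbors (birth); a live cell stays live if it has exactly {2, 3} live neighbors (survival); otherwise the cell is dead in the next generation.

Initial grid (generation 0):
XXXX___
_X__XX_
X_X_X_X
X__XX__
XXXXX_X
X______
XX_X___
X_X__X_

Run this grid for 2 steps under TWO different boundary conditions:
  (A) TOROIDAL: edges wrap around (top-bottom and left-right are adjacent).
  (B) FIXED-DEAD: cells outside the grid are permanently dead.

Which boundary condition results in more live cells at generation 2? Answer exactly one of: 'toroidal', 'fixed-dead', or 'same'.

Answer: toroidal

Derivation:
Under TOROIDAL boundary, generation 2:
___X_XX
XX_XXX_
_____XX
XX_X___
___XXX_
_X__X_X
___X___
_X_XX_X
Population = 24

Under FIXED-DEAD boundary, generation 2:
_XXXXX_
X___XX_
_X_____
X__X___
_X_XXX_
____XX_
___X___
_______
Population = 18

Comparison: toroidal=24, fixed-dead=18 -> toroidal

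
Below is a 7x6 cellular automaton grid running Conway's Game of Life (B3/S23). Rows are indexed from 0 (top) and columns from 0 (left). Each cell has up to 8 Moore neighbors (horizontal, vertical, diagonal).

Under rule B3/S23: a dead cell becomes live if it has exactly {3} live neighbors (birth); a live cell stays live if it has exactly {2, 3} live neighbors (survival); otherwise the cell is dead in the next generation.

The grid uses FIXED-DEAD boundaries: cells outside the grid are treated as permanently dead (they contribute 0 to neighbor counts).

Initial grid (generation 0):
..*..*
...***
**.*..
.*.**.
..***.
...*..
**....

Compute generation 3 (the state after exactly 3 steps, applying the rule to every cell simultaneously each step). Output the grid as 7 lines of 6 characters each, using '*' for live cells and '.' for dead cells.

Simulating step by step:
Generation 0 (given above): 17 live cells
Generation 1: 13 live cells
...*.*
.*.*.*
**...*
**....
......
.*.**.
......
Generation 2: 10 live cells
..*...
**...*
....*.
**....
***...
......
......
Generation 3: 7 live cells
(generation 3 grid is the final answer)

Answer: .*....
.*....
......
*.*...
*.*...
.*....
......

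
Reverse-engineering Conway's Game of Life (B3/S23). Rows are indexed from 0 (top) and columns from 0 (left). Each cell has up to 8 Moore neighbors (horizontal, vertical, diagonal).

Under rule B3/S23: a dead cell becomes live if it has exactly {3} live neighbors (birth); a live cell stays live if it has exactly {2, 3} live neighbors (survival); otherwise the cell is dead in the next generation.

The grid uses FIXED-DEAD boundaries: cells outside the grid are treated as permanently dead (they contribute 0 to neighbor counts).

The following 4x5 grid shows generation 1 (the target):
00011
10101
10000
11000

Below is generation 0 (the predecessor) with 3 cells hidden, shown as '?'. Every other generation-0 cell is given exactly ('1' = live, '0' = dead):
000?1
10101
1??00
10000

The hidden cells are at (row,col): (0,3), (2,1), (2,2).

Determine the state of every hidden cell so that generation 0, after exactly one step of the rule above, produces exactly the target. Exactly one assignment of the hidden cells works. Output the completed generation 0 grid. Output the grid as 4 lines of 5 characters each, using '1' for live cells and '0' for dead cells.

Answer: 00011
10101
11000
10000

Derivation:
Hidden generation-0 cells (in order): (0,3), (2,1), (2,2).
A hidden cell only influences target cells in its own 3x3 neighborhood. Try each of the 2^3 = 8 assignments, step the completed generation 0 forward once under B3/S23, and compare with the target:
  (0,3)=0 (2,1)=0 (2,2)=0 -> step gives (0,4)='0' but target has '1' -> reject
  (0,3)=0 (2,1)=0 (2,2)=1 -> step gives (0,4)='0' but target has '1' -> reject
  (0,3)=0 (2,1)=1 (2,2)=0 -> step gives (0,4)='0' but target has '1' -> reject
  (0,3)=0 (2,1)=1 (2,2)=1 -> step gives (0,4)='0' but target has '1' -> reject
  (0,3)=1 (2,1)=0 (2,2)=0 -> step gives (1,0)='0' but target has '1' -> reject
  (0,3)=1 (2,1)=0 (2,2)=1 -> step gives (1,0)='0' but target has '1' -> reject
  (0,3)=1 (2,1)=1 (2,2)=0 -> step reproduces the target at every cell -> ACCEPT
  (0,3)=1 (2,1)=1 (2,2)=1 -> step gives (2,2)='1' but target has '0' -> reject
Unique solution: (0,3)=live, (2,1)=live, (2,2)=dead.
Check: live-neighbor counts of every cell in the completed generation 0:
12232
24242
34221
23100
Applying B3/S23 to generation 0 with these counts gives:
00011
10101
10000
11000
which matches the target exactly.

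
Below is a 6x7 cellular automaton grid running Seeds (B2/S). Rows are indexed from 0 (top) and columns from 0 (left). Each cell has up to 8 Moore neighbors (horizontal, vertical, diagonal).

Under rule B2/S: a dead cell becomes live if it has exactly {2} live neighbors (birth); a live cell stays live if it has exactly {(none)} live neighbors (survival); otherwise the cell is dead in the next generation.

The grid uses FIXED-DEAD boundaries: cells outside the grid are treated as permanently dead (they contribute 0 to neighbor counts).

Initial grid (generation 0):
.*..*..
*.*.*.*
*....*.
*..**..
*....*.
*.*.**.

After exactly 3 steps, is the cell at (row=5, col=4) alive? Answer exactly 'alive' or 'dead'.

Simulating step by step:
Generation 0 (given above): 17 live cells
Generation 1: 9 live cells
*.*....
.......
..*...*
......*
..*...*
...*..*
Generation 2: 10 live cells
.*.....
..**...
.....*.
.***...
...*...
..*..*.
Generation 3: 5 live cells
...*...
.*..*..
.......
.......
.......
...**..

Cell (5,4) at generation 3: 1 -> alive

Answer: alive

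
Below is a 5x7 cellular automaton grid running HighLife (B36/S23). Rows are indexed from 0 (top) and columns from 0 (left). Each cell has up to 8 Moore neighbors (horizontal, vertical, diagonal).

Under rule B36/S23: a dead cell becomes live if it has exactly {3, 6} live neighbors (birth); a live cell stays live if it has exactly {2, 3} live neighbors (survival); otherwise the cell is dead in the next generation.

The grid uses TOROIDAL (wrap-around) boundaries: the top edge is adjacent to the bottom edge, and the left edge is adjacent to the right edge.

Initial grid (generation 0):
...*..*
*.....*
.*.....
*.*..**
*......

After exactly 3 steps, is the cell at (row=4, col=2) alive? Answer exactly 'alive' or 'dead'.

Answer: dead

Derivation:
Simulating step by step:
Generation 0 (given above): 10 live cells
Generation 1: 10 live cells
......*
*.....*
.*...*.
*.....*
**...*.
Generation 2: 10 live cells
.*...*.
*....**
.*...*.
.....*.
.*...*.
Generation 3: 16 live cells
.*..**.
**..**.
*...**.
....***
....***

Cell (4,2) at generation 3: 0 -> dead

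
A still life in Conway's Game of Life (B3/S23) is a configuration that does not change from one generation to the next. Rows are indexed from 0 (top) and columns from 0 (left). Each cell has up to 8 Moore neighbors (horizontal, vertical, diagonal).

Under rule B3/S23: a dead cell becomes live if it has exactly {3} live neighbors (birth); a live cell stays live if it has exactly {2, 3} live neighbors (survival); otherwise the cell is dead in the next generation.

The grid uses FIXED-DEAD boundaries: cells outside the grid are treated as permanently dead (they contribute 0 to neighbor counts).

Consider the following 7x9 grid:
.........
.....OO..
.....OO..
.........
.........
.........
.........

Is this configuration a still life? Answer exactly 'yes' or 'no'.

Compute generation 1 and compare to generation 0 (given above):
Generation 1:
.........
.....OO..
.....OO..
.........
.........
.........
.........
The grids are IDENTICAL -> still life.

Answer: yes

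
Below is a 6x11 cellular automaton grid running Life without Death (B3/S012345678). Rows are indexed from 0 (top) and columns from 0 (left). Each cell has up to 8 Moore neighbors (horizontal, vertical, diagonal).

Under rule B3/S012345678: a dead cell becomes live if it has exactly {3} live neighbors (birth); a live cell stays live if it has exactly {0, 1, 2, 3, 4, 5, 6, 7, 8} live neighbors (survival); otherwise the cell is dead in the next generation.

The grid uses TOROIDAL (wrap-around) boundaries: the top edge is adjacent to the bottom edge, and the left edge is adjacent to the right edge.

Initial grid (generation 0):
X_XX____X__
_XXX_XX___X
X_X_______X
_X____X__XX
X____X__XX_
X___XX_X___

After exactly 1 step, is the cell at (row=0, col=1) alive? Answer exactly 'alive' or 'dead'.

Simulating step by step:
Generation 0 (given above): 25 live cells
Generation 1: 39 live cells
X_XX___XX_X
_XXXXXX__XX
X_XX_XX___X
_X____X_XXX
XX__XX_XXX_
X__XXXXX_X_

Cell (0,1) at generation 1: 0 -> dead

Answer: dead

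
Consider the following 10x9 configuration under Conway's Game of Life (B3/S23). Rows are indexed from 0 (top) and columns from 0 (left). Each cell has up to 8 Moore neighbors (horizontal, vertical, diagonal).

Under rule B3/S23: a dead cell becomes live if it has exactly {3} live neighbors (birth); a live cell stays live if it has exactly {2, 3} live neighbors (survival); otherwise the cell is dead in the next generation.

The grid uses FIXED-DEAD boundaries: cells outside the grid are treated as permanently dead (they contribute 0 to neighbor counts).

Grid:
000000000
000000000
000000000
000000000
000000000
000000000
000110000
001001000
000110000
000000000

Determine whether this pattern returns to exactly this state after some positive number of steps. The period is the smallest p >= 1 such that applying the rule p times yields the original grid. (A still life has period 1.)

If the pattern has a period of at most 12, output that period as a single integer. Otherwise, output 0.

Simulating and comparing each generation to the original:
Gen 0 (original, given above): 6 live cells
Gen 1: 6 live cells, MATCHES original -> period = 1

Answer: 1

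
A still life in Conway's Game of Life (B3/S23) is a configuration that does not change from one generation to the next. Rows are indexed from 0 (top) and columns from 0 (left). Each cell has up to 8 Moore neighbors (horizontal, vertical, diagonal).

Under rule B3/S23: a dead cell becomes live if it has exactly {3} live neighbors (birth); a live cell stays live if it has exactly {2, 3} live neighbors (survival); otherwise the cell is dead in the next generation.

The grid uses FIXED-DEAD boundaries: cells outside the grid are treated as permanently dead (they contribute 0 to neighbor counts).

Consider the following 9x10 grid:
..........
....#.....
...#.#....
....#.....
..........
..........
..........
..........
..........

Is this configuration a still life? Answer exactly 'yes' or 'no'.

Answer: yes

Derivation:
Compute generation 1 and compare to generation 0 (given above):
Generation 1:
..........
....#.....
...#.#....
....#.....
..........
..........
..........
..........
..........
The grids are IDENTICAL -> still life.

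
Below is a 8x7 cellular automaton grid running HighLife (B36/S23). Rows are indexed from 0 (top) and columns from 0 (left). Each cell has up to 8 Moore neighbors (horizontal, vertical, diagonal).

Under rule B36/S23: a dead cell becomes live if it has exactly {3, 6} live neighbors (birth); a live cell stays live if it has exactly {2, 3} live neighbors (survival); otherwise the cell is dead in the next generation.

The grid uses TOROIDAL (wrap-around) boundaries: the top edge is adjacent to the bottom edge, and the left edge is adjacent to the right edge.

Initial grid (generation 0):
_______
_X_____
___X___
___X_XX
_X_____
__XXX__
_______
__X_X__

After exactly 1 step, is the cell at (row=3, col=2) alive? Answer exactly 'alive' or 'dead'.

Simulating step by step:
Generation 0 (given above): 11 live cells
Generation 1: 9 live cells
_______
_______
__X_X__
__X_X__
_____X_
__XX___
__X_X__
_______

Cell (3,2) at generation 1: 1 -> alive

Answer: alive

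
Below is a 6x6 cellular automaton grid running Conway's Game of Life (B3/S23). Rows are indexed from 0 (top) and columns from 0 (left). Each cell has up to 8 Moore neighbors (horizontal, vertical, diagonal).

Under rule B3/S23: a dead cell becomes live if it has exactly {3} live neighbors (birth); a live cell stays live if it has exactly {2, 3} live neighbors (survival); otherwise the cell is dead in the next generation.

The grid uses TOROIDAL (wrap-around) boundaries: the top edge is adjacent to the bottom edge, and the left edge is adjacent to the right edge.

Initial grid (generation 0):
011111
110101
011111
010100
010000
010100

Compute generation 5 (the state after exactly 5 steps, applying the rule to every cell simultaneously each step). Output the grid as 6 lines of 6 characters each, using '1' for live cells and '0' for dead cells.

Answer: 110000
000000
110000
110000
000001
110000

Derivation:
Simulating step by step:
Generation 0 (given above): 19 live cells
Generation 1: 8 live cells
000001
000000
000001
010100
110000
010100
Generation 2: 6 live cells
000000
000000
000000
011000
110000
011000
Generation 3: 7 live cells
000000
000000
000000
111000
100000
111000
Generation 4: 7 live cells
010000
000000
010000
110000
000001
110000
Generation 5: 9 live cells
(generation 5 grid is the final answer)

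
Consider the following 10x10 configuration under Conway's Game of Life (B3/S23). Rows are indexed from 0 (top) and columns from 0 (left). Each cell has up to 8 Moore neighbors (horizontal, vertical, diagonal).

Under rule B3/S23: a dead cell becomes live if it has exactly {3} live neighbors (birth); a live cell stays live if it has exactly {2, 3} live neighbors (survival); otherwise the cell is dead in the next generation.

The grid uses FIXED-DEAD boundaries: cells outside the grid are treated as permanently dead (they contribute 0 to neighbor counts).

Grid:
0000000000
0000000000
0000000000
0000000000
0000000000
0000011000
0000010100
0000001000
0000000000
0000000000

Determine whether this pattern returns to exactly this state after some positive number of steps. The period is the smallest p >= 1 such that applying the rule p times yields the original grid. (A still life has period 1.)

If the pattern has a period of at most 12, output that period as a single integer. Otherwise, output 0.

Answer: 1

Derivation:
Simulating and comparing each generation to the original:
Gen 0 (original, given above): 5 live cells
Gen 1: 5 live cells, MATCHES original -> period = 1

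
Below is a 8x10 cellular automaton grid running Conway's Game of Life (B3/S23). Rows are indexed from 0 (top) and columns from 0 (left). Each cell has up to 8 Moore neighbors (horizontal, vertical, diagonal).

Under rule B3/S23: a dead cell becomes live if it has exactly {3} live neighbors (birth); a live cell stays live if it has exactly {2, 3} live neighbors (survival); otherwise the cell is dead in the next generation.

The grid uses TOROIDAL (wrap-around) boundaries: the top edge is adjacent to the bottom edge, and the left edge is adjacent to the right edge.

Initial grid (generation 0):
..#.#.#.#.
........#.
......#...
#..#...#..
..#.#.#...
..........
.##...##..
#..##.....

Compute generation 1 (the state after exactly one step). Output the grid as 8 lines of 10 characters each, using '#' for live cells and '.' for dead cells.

Answer: ....##.#.#
.....#....
.......#..
...#.###..
...#......
.###.###..
.###......
....#.#...

Derivation:
Simulating step by step:
Generation 0 (given above): 19 live cells
Generation 1: 22 live cells
(generation 1 grid is the final answer)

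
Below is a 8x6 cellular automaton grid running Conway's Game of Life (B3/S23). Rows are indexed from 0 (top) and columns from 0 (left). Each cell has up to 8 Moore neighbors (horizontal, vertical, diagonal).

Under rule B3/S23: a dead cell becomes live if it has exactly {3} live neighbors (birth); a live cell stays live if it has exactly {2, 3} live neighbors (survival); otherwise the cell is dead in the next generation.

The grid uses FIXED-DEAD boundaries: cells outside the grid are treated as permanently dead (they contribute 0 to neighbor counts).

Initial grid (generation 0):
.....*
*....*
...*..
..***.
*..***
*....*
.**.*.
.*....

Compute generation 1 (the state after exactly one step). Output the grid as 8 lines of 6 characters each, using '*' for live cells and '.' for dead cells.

Simulating step by step:
Generation 0 (given above): 17 live cells
Generation 1: 16 live cells
(generation 1 grid is the final answer)

Answer: ......
....*.
..**..
..*..*
.**..*
*.*..*
***...
.**...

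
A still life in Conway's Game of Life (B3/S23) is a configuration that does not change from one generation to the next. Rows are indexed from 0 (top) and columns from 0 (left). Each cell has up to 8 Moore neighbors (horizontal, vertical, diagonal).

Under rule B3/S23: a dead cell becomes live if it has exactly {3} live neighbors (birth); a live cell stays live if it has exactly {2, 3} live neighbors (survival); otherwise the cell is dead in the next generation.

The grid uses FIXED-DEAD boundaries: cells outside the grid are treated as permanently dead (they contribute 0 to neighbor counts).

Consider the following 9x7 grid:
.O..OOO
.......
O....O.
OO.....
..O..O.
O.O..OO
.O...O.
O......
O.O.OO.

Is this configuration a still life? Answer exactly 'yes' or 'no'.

Compute generation 1 and compare to generation 0 (given above):
Generation 1:
.....O.
....O.O
OO.....
OO.....
O.O..OO
..O.OOO
OO...OO
O...OO.
.O.....
Cell (0,1) differs: gen0=1 vs gen1=0 -> NOT a still life.

Answer: no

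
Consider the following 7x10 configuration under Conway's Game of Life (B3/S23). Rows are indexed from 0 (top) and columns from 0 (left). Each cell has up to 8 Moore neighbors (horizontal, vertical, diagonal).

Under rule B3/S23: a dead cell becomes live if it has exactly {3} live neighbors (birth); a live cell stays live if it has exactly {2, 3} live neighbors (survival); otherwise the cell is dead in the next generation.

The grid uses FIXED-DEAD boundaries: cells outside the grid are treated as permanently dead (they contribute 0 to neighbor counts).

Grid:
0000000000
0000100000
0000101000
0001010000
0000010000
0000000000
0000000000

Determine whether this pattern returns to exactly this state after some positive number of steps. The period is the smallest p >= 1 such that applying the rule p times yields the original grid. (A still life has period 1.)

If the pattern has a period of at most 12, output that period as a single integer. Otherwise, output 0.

Answer: 2

Derivation:
Simulating and comparing each generation to the original:
Gen 0 (original, given above): 6 live cells
Gen 1: 6 live cells, differs from original
Gen 2: 6 live cells, MATCHES original -> period = 2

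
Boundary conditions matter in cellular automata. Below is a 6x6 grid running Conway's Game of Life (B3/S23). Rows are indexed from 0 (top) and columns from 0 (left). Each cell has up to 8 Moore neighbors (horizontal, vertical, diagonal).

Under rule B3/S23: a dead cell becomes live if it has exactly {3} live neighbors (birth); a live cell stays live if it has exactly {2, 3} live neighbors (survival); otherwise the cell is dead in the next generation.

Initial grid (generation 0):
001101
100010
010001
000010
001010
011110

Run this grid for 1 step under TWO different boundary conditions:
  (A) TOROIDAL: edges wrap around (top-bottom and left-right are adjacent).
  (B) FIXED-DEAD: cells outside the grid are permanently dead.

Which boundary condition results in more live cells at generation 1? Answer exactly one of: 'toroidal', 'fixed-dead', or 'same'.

Under TOROIDAL boundary, generation 1:
100001
111110
100011
000111
011011
010001
Population = 19

Under FIXED-DEAD boundary, generation 1:
000110
011111
000011
000111
011011
011010
Population = 19

Comparison: toroidal=19, fixed-dead=19 -> same

Answer: same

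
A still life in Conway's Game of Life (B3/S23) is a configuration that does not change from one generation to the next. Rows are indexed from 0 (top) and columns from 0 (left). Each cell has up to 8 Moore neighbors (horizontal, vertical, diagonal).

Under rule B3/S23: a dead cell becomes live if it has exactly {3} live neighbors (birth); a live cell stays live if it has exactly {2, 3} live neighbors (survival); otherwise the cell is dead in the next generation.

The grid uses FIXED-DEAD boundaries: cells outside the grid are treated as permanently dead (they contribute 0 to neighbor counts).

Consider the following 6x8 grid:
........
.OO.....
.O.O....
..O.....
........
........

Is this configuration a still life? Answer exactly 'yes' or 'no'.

Answer: yes

Derivation:
Compute generation 1 and compare to generation 0 (given above):
Generation 1:
........
.OO.....
.O.O....
..O.....
........
........
The grids are IDENTICAL -> still life.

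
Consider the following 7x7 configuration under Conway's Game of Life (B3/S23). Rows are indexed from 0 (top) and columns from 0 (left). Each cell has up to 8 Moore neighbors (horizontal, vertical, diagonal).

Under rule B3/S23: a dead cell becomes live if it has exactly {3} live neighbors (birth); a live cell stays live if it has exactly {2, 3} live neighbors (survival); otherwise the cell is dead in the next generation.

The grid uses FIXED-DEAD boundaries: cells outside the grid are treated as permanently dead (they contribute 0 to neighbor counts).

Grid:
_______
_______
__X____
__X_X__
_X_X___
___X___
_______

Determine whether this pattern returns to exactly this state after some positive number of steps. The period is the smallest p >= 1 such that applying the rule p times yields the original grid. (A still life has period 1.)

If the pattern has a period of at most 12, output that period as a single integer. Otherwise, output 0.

Simulating and comparing each generation to the original:
Gen 0 (original, given above): 6 live cells
Gen 1: 6 live cells, differs from original
Gen 2: 6 live cells, MATCHES original -> period = 2

Answer: 2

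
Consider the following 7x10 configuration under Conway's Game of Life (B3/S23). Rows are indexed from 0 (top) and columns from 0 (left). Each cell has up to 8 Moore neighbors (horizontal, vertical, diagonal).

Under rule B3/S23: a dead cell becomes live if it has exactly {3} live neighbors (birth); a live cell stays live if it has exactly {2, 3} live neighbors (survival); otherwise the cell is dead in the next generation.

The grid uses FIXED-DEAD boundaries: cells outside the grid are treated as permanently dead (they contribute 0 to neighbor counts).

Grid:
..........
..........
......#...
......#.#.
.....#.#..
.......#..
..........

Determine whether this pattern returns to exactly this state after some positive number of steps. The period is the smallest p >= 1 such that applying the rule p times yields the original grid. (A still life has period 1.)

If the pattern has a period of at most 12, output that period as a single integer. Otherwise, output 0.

Simulating and comparing each generation to the original:
Gen 0 (original, given above): 6 live cells
Gen 1: 6 live cells, differs from original
Gen 2: 6 live cells, MATCHES original -> period = 2

Answer: 2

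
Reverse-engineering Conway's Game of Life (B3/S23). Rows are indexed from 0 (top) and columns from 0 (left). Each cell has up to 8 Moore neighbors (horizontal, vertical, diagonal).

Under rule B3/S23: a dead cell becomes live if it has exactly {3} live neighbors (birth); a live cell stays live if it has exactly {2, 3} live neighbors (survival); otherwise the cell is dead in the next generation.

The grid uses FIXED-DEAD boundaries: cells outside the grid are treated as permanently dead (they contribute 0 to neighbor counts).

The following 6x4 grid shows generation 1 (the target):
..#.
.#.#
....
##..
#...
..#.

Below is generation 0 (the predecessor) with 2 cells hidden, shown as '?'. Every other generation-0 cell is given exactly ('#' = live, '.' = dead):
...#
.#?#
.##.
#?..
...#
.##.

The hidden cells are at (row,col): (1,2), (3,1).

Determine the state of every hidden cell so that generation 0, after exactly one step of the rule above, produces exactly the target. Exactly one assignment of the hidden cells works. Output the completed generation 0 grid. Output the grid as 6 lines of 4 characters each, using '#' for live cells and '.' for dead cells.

Answer: ...#
.#.#
.##.
##..
...#
.##.

Derivation:
Hidden generation-0 cells (in order): (1,2), (3,1).
A hidden cell only influences target cells in its own 3x3 neighborhood. Try each of the 2^2 = 4 assignments, step the completed generation 0 forward once under B3/S23, and compare with the target:
  (1,2)=. (3,1)=. -> step gives (2,0)='#' but target has '.' -> reject
  (1,2)=. (3,1)=# -> step reproduces the target at every cell -> ACCEPT
  (1,2)=# (3,1)=. -> step gives (0,2)='.' but target has '#' -> reject
  (1,2)=# (3,1)=# -> step gives (0,2)='.' but target has '#' -> reject
Unique solution: (1,2)=dead, (3,1)=live.
Check: live-neighbor counts of every cell in the completed generation 0:
1131
2252
4442
2342
3441
1122
Applying B3/S23 to generation 0 with these counts gives:
..#.
.#.#
....
##..
#...
..#.
which matches the target exactly.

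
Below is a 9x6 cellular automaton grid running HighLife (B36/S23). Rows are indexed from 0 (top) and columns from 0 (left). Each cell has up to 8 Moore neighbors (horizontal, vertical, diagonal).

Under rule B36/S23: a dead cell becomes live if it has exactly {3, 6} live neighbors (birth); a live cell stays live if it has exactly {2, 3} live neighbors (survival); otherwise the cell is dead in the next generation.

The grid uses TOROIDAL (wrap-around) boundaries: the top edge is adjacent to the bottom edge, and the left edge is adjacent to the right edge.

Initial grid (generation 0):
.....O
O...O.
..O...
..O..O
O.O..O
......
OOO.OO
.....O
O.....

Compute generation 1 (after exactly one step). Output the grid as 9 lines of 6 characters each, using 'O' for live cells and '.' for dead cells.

Answer: O....O
.....O
.O.O.O
O.OO.O
OO...O
..OOO.
OO..OO
....O.
O....O

Derivation:
Simulating step by step:
Generation 0 (given above): 16 live cells
Generation 1: 23 live cells
(generation 1 grid is the final answer)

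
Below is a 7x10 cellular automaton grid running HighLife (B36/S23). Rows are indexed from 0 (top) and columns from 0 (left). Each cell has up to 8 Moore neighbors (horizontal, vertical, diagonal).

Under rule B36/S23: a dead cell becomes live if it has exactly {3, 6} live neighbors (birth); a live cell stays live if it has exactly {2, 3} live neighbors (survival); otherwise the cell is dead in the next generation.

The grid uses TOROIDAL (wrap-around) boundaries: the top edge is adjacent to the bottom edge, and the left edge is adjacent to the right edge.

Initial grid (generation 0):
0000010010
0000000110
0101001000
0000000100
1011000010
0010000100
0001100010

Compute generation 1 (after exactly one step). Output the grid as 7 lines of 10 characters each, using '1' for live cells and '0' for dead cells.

Answer: 0000100011
0000001110
0000001010
0101000100
0111000110
0110100111
0001100110

Derivation:
Simulating step by step:
Generation 0 (given above): 17 live cells
Generation 1: 26 live cells
(generation 1 grid is the final answer)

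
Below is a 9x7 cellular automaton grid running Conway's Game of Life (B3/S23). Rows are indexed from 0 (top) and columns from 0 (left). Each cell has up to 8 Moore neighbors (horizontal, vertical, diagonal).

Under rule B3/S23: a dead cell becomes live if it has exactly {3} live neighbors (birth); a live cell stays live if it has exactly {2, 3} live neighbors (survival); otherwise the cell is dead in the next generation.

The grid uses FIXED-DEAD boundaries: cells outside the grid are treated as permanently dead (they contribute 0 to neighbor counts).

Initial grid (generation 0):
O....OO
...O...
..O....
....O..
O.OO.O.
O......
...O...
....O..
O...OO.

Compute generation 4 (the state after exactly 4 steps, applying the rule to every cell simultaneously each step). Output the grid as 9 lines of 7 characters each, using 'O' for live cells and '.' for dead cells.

Simulating step by step:
Generation 0 (given above): 16 live cells
Generation 1: 16 live cells
.......
.......
...O...
.OO.O..
.O.OO..
.OOOO..
.......
...OOO.
....OO.
Generation 2: 13 live cells
.......
.......
..OO...
.O..O..
O....O.
.O..O..
.....O.
...O.O.
...O.O.
Generation 3: 15 live cells
.......
.......
..OO...
.OOOO..
OO..OO.
....OO.
.....O.
.....OO
.......
Generation 4: 9 live cells
(generation 4 grid is the final answer)

Answer: .......
.......
.O..O..
O....O.
OO.....
......O
.......
.....OO
.......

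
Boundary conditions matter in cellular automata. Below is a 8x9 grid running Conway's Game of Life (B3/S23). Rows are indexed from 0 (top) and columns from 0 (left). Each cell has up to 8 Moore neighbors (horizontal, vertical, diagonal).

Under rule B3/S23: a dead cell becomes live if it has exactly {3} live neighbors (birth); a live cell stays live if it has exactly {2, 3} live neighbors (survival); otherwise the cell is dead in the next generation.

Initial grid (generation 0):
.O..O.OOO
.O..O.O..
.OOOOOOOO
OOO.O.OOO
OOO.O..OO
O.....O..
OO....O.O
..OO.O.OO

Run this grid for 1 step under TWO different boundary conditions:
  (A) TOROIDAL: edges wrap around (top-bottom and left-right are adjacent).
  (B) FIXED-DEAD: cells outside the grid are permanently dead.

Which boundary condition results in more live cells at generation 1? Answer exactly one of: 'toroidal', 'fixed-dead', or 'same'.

Under TOROIDAL boundary, generation 1:
.O..O...O
.O.......
.........
.........
..O......
..O..OO..
.OO..OO..
..OOOO...
Population = 16

Under FIXED-DEAD boundary, generation 1:
......OO.
OO.......
........O
.........
..O.....O
..O..OO.O
OOO..OO.O
.OO...OOO
Population = 22

Comparison: toroidal=16, fixed-dead=22 -> fixed-dead

Answer: fixed-dead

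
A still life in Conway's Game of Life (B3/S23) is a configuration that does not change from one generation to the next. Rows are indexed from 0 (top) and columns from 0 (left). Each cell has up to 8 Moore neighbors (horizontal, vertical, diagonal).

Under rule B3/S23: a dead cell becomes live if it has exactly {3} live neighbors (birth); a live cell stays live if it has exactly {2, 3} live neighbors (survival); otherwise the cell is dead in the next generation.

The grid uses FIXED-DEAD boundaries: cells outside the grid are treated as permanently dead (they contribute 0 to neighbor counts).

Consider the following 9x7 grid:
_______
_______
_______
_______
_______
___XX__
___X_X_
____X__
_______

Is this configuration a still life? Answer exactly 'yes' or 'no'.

Answer: yes

Derivation:
Compute generation 1 and compare to generation 0 (given above):
Generation 1:
_______
_______
_______
_______
_______
___XX__
___X_X_
____X__
_______
The grids are IDENTICAL -> still life.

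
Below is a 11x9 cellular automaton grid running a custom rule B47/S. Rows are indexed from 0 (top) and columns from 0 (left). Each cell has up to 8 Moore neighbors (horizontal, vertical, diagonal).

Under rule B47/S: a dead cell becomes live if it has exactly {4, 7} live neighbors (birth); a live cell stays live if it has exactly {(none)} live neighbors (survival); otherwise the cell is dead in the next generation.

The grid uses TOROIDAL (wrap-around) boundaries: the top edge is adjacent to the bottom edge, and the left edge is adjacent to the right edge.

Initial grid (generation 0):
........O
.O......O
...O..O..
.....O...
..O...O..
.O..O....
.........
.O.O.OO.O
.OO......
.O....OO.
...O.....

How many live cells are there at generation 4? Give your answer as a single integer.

Simulating step by step:
Generation 0 (given above): 21 live cells
Generation 1: 5 live cells
.........
.........
.........
.........
.........
.........
.........
..O......
O.....OO.
..O......
.........
Generation 2: 0 live cells
.........
.........
.........
.........
.........
.........
.........
.........
.........
.........
.........
Generation 3: 0 live cells
.........
.........
.........
.........
.........
.........
.........
.........
.........
.........
.........
Generation 4: 0 live cells
.........
.........
.........
.........
.........
.........
.........
.........
.........
.........
.........
Population at generation 4: 0

Answer: 0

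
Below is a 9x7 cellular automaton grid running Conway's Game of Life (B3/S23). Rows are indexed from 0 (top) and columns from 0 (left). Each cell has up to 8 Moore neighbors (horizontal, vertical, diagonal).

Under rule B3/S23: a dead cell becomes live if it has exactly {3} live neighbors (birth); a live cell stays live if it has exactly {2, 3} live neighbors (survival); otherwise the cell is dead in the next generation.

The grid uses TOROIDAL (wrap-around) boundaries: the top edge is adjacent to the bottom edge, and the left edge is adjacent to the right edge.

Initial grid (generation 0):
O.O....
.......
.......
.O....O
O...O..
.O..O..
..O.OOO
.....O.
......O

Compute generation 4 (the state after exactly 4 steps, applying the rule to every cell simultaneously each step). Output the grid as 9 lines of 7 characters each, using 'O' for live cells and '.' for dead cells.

Answer: .......
.......
O.....O
O...O..
O..OOOO
...OOO.
...OO..
....O..
....O..

Derivation:
Simulating step by step:
Generation 0 (given above): 14 live cells
Generation 1: 13 live cells
.......
.......
.......
O......
OO...O.
OO..O.O
...OO.O
....O..
......O
Generation 2: 13 live cells
.......
.......
.......
OO....O
.....O.
.OOOO..
...OO.O
...OO..
.......
Generation 3: 11 live cells
.......
.......
O......
O.....O
...OOOO
..O....
.......
...OOO.
.......
Generation 4: 16 live cells
(generation 4 grid is the final answer)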